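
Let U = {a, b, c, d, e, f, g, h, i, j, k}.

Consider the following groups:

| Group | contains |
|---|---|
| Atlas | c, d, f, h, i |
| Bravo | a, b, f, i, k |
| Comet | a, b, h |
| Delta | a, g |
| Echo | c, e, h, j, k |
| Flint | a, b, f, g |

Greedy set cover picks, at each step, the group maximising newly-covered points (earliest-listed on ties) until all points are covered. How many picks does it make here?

4

Greedy: pick Atlas (covers 5 new) → pick Bravo (covers 3 new) → pick Echo (covers 2 new) → pick Delta (covers 1 new). Total picks: 4.
(The true minimum cover uses only 3 groups, so greedy is not optimal here.)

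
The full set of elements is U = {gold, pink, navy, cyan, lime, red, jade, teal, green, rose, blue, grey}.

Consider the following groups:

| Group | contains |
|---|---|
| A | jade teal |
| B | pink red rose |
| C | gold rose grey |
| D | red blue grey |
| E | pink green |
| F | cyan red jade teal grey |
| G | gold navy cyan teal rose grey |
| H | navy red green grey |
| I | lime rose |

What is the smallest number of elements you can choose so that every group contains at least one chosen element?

4

T = {pink, teal, rose, grey} meets every group (each contains at least one member of T), and |T| = 4.
The groups A, D, E, I are pairwise disjoint, so any hitting set needs a separate element for each — at least 4. Hence 4 is optimal.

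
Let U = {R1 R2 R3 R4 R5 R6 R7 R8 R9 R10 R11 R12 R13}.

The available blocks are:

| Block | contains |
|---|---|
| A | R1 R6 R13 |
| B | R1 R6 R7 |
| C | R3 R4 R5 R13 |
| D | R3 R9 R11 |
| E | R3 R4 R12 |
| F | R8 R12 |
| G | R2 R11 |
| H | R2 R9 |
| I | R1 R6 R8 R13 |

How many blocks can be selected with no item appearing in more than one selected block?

4

B, C, F, G are pairwise disjoint (B={R1,R6,R7}; C={R3,R4,R5,R13}; F={R8,R12}; G={R2,R11}).
Every remaining block overlaps one of these, and no 5 of the listed blocks are pairwise disjoint, so 4 is the maximum.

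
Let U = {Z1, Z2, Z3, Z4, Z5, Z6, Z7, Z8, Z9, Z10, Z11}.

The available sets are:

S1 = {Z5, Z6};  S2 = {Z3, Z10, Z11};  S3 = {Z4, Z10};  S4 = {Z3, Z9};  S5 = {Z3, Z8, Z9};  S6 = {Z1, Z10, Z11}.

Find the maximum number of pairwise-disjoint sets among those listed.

3

S1, S4, S6 are pairwise disjoint (S1={Z5,Z6}; S4={Z3,Z9}; S6={Z1,Z10,Z11}).
Every remaining set overlaps one of these, and no 4 of the listed sets are pairwise disjoint, so 3 is the maximum.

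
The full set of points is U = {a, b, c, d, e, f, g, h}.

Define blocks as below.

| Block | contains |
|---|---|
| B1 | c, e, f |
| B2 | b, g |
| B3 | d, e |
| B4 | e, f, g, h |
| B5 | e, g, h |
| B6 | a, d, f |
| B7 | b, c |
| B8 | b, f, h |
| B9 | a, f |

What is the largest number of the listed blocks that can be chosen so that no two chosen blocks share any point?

3

B2, B3, B9 are pairwise disjoint (B2={b,g}; B3={d,e}; B9={a,f}).
Every remaining block overlaps one of these, and no 4 of the listed blocks are pairwise disjoint, so 3 is the maximum.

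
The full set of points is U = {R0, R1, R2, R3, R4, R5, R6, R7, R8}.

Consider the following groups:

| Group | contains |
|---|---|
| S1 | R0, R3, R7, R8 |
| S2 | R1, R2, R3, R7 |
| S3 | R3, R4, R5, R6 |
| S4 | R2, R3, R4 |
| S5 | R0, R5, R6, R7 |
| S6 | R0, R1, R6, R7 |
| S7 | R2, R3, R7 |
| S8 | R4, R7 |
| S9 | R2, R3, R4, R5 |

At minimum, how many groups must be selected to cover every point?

S1 and S2 and S3 together: S1 ∪ S2 ∪ S3 = {R0, R1, R2, R3, R4, R5, R6, R7, R8} — every point is covered.
Each group has at most 4 points, and 2·4 = 8 < 9 — so at least 3 groups are needed, and 3 is optimal.

3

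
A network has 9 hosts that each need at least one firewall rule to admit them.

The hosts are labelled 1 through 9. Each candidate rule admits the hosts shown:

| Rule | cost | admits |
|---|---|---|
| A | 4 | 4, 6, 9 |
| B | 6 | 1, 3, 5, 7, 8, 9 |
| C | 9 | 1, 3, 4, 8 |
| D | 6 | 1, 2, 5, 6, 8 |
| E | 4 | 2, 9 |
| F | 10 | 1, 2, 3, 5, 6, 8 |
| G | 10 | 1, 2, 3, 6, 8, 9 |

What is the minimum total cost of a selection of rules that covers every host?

A, B, E together cover every host (A ∪ B ∪ E = {1, 2, 3, 4, 5, 6, 7, 8, 9}); total cost 4 + 6 + 4 = 14.
No covering selection has total cost below 14.

14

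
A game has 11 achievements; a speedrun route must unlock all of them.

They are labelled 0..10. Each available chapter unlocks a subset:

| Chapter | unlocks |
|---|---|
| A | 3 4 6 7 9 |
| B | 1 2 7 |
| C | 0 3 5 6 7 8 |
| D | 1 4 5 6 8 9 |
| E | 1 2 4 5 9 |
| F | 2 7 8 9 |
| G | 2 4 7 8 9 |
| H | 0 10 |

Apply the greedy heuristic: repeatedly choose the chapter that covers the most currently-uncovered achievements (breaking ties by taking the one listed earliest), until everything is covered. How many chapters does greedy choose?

Greedy: pick C (covers 6 new) → pick E (covers 4 new) → pick H (covers 1 new). Total picks: 3.

3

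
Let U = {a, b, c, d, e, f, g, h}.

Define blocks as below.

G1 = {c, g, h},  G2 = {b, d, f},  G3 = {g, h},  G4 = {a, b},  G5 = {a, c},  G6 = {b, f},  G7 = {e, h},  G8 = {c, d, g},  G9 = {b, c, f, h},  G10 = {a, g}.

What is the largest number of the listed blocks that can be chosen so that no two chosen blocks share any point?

G2, G3, G5 are pairwise disjoint (G2={b,d,f}; G3={g,h}; G5={a,c}).
Every remaining block overlaps one of these, and no 4 of the listed blocks are pairwise disjoint, so 3 is the maximum.

3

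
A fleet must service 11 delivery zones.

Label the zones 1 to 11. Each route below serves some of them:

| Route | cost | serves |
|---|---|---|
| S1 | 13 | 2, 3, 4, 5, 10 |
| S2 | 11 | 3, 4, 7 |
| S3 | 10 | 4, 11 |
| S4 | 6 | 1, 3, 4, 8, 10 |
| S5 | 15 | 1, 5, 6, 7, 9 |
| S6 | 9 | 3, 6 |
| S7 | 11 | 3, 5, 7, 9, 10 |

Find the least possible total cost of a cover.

S1, S3, S4, S5 together cover every zone (S1 ∪ S3 ∪ S4 ∪ S5 = {1, 2, 3, 4, 5, 6, 7, 8, 9, 10, 11}); total cost 13 + 10 + 6 + 15 = 44.
The greedy pick S4, S7, S6, S3, S1 costs 49; no covering selection beats 44.

44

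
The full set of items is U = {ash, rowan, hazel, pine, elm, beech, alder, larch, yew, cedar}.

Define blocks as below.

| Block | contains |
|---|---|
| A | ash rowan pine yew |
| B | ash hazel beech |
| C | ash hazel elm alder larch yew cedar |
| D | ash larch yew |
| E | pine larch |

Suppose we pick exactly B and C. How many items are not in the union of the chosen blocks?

2

Union of B, C = {ash, hazel, elm, beech, alder, larch, yew, cedar}.
Not covered: rowan, pine — 2 items.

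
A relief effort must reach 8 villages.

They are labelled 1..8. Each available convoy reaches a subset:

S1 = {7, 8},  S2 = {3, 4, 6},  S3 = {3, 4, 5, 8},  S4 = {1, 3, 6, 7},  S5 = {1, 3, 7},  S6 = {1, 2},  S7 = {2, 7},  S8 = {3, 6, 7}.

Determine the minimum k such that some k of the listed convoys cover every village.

3

Take {S3, S4, S7}. Their union is {1, 2, 3, 4, 5, 6, 7, 8}, which is all 8 villages.
Only S3 contains 5, so S3 is forced; the remaining 4 villages need at least 2 more convoys (each remaining convoy adds at most 3) — so at least 3 convoys are needed, and 3 is optimal.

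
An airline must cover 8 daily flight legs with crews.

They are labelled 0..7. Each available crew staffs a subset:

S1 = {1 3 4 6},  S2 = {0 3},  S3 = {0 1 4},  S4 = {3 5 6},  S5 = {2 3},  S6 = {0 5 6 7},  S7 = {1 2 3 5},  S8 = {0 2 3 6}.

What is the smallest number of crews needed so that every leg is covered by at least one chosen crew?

3

Take {S1, S6, S7}. Their union is {0, 1, 2, 3, 4, 5, 6, 7}, which is all 8 legs.
Only S6 contains 7, so S6 is forced; the remaining 4 legs need at least 2 more crews (each remaining crew adds at most 3) — so at least 3 crews are needed, and 3 is optimal.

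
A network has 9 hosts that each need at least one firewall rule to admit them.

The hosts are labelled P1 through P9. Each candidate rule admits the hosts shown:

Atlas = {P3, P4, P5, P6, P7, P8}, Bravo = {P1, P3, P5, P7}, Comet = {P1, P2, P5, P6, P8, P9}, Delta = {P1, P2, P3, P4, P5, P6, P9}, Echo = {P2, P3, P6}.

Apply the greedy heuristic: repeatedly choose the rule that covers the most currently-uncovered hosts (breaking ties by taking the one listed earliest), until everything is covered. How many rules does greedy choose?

Greedy: pick Delta (covers 7 new) → pick Atlas (covers 2 new). Total picks: 2.

2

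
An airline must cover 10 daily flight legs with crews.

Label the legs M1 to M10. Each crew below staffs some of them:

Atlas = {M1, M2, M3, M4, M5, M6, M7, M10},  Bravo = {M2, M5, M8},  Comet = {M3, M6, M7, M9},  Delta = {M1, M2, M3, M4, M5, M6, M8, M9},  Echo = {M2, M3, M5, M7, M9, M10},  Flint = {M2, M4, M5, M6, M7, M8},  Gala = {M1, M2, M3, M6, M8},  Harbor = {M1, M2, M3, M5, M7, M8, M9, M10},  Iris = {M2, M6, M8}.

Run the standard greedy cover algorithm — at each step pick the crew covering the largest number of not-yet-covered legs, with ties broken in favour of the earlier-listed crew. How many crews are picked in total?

Greedy: pick Atlas (covers 8 new) → pick Delta (covers 2 new). Total picks: 2.

2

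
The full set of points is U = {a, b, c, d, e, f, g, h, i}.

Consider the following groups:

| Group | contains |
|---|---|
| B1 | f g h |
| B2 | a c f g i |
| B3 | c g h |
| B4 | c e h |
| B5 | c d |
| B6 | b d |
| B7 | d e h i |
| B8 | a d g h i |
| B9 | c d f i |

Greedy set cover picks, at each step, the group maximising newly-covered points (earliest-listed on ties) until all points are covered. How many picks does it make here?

3

Greedy: pick B2 (covers 5 new) → pick B7 (covers 3 new) → pick B6 (covers 1 new). Total picks: 3.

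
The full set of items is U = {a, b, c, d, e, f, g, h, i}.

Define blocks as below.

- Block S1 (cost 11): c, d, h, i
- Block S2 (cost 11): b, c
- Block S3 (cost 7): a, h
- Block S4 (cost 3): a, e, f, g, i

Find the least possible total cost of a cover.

S1, S2, S4 together cover every item (S1 ∪ S2 ∪ S4 = {a, b, c, d, e, f, g, h, i}); total cost 11 + 11 + 3 = 25.
No covering selection has total cost below 25.

25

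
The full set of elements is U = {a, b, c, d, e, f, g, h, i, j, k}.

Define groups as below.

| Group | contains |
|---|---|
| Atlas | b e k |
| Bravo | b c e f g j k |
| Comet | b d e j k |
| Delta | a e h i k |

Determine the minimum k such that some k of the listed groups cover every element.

Bravo and Comet and Delta together: Bravo ∪ Comet ∪ Delta = {a, b, c, d, e, f, g, h, i, j, k} — every element is covered.
Only Delta contains a, so Delta is forced; the remaining 6 elements need at least 2 more groups (each remaining group adds at most 5) — so at least 3 groups are needed, and 3 is optimal.

3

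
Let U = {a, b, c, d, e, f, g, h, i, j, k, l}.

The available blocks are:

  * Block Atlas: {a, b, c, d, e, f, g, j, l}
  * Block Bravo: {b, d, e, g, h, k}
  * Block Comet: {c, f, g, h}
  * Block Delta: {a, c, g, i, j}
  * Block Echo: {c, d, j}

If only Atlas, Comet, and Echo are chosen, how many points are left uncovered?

2

Union of Atlas, Comet, Echo = {a, b, c, d, e, f, g, h, j, l}.
Not covered: i, k — 2 points.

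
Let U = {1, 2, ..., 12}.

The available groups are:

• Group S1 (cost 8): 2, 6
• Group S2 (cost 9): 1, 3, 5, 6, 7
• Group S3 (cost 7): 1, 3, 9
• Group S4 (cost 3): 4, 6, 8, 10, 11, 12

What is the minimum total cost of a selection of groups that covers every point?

27

S1, S2, S3, S4 together cover every point (S1 ∪ S2 ∪ S3 ∪ S4 = {1, 2, 3, 4, 5, 6, 7, 8, 9, 10, 11, 12}); total cost 8 + 9 + 7 + 3 = 27.
No covering selection has total cost below 27.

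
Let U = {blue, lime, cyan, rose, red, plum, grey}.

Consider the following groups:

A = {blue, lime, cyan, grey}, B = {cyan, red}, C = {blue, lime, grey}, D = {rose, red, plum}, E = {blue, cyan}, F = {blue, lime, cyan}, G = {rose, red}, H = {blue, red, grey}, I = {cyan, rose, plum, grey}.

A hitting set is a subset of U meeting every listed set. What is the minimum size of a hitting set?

The 3 elements {blue, cyan, red} hit every group.
No choice of 2 elements meets every group, so 3 is the minimum.

3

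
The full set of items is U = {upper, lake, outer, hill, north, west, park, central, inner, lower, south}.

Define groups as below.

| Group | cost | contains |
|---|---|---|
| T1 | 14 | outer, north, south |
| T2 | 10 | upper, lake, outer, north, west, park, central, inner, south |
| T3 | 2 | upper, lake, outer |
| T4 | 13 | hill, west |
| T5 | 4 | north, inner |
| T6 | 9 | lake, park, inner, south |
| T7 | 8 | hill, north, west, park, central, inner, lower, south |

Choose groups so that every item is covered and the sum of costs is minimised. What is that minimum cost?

T3, T7 together cover every item (T3 ∪ T7 = {upper, lake, outer, hill, north, west, park, central, inner, lower, south}); total cost 2 + 8 = 10.
No covering selection has total cost below 10.

10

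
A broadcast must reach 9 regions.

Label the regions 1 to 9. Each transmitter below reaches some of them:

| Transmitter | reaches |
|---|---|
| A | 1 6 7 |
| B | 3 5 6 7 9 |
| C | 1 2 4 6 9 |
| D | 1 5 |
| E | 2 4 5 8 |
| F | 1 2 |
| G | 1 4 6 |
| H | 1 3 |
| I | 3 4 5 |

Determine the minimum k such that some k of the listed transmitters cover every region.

Take {B, E, F}. Their union is {1, 2, 3, 4, 5, 6, 7, 8, 9}, which is all 9 regions.
Only E contains 8, so E is forced; the remaining 5 regions need at least 2 more transmitters (each remaining transmitter adds at most 4) — so at least 3 transmitters are needed, and 3 is optimal.

3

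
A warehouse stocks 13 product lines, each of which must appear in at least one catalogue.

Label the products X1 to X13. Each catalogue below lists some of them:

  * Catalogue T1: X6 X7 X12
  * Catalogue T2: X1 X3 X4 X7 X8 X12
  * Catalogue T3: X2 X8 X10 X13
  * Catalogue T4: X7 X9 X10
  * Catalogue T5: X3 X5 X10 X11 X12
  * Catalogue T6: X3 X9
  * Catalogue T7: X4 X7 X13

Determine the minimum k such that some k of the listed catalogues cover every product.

5

Take {T1, T2, T3, T5, T6}. Their union is {X1, X2, X3, X4, X5, X6, X7, X8, X9, X10, X11, X12, X13}, which is all 13 products.
No 4 of the 7 catalogues cover everything (all 35 combinations miss at least one product), so 5 is optimal.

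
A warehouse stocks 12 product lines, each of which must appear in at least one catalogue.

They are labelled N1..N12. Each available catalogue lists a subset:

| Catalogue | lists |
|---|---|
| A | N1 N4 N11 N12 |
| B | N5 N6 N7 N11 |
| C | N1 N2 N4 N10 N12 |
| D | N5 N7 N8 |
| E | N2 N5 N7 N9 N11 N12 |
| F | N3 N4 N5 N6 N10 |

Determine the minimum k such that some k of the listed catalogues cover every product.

Take {A, D, E, F}. Their union is {N1, N2, N3, N4, N5, N6, N7, N8, N9, N10, N11, N12}, which is all 12 products.
No 3 of the 6 catalogues cover everything (all 20 combinations miss at least one product), so 4 is optimal.

4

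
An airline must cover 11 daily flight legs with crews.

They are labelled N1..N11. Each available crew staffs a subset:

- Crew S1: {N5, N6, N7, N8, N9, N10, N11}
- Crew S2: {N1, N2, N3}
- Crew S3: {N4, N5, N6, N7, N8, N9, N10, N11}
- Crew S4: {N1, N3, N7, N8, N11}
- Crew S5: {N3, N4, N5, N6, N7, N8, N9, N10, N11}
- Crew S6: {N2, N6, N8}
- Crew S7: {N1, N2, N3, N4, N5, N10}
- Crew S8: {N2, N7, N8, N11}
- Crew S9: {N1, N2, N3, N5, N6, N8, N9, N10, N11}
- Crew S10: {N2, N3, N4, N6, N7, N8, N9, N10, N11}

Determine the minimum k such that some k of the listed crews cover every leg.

Take {S5, S7}. Their union is {N1, N2, N3, N4, N5, N6, N7, N8, N9, N10, N11}, which is all 11 legs.
No single crew has all 11 legs (the largest, S5, has 9), so 2 is optimal.

2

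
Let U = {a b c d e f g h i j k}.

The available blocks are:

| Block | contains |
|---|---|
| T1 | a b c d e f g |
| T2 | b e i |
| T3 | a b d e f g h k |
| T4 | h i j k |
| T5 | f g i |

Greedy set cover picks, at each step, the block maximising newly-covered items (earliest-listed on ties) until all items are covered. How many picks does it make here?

Greedy: pick T3 (covers 8 new) → pick T4 (covers 2 new) → pick T1 (covers 1 new). Total picks: 3.
(The true minimum cover uses only 2 blocks, so greedy is not optimal here.)

3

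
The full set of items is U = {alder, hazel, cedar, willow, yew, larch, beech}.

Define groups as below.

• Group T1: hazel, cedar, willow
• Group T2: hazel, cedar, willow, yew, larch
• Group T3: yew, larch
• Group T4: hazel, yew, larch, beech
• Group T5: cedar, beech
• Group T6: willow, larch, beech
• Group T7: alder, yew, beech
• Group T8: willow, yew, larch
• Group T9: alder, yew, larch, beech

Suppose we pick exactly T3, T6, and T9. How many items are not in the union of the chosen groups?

Union of T3, T6, T9 = {alder, willow, yew, larch, beech}.
Not covered: hazel, cedar — 2 items.

2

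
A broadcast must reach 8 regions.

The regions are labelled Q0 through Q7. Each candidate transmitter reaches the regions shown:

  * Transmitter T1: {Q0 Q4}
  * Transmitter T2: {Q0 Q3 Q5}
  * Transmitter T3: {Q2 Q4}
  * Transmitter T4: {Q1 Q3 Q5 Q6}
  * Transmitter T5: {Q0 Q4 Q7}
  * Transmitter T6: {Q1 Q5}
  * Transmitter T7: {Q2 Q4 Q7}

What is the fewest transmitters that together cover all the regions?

3

T2 and T4 and T7 together: T2 ∪ T4 ∪ T7 = {Q0, Q1, Q2, Q3, Q4, Q5, Q6, Q7} — every region is covered.
Only T4 contains Q6, so T4 is forced; the remaining 4 regions need at least 2 more transmitters (each remaining transmitter adds at most 3) — so at least 3 transmitters are needed, and 3 is optimal.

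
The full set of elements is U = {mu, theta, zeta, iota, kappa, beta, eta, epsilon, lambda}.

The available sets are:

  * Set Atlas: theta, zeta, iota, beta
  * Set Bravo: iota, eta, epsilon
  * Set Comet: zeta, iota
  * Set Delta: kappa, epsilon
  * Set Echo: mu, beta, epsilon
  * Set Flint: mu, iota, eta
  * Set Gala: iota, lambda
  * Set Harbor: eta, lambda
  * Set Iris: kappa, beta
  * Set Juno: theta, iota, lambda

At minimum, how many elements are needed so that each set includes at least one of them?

H = {iota, kappa, epsilon, lambda} meets every set (each contains at least one member of H), and |H| = 4.
No choice of 3 elements meets every set, so 4 is the minimum.

4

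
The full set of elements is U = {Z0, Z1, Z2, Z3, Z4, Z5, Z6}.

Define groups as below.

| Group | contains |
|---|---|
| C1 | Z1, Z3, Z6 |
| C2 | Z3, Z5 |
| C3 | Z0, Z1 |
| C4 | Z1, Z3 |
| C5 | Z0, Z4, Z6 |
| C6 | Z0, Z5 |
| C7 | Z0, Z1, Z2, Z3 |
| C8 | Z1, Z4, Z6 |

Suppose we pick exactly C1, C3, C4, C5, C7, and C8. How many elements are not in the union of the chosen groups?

1

Union of C1, C3, C4, C5, C7, C8 = {Z0, Z1, Z2, Z3, Z4, Z6}.
Not covered: Z5 — 1 element.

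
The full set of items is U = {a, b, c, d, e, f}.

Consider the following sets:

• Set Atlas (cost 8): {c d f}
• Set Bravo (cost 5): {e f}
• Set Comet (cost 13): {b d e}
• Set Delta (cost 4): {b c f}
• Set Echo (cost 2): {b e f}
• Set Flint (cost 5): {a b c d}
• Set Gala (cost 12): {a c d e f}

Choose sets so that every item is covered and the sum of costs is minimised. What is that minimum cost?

7

Echo, Flint together cover every item (Echo ∪ Flint = {a, b, c, d, e, f}); total cost 2 + 5 = 7.
No covering selection has total cost below 7.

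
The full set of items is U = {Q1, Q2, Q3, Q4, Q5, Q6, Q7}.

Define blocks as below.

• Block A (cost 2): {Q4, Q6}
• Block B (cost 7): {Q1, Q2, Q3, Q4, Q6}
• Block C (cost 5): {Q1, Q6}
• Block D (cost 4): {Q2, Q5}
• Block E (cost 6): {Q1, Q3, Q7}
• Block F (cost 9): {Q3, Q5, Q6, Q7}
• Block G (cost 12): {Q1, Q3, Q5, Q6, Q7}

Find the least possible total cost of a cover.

12

A, D, E together cover every item (A ∪ D ∪ E = {Q1, Q2, Q3, Q4, Q5, Q6, Q7}); total cost 2 + 4 + 6 = 12.
No covering selection has total cost below 12.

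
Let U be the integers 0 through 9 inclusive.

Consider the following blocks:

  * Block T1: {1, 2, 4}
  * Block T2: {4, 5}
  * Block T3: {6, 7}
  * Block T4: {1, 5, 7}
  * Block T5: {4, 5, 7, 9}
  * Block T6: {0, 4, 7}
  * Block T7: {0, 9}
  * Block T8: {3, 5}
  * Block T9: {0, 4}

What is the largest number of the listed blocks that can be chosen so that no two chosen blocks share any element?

T1, T3, T7, T8 are pairwise disjoint (T1={1,2,4}; T3={6,7}; T7={0,9}; T8={3,5}).
Every remaining block overlaps one of these, and no 5 of the listed blocks are pairwise disjoint, so 4 is the maximum.

4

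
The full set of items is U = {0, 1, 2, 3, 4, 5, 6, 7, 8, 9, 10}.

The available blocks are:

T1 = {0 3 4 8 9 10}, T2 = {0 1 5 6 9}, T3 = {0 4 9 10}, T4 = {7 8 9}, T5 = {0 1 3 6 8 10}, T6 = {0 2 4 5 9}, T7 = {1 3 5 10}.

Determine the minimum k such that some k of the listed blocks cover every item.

Take {T4, T5, T6}. Their union is {0, 1, 2, 3, 4, 5, 6, 7, 8, 9, 10}, which is all 11 items.
Only T6 contains 2, so T6 is forced; the remaining 6 items need at least 2 more blocks (each remaining block adds at most 5) — so at least 3 blocks are needed, and 3 is optimal.

3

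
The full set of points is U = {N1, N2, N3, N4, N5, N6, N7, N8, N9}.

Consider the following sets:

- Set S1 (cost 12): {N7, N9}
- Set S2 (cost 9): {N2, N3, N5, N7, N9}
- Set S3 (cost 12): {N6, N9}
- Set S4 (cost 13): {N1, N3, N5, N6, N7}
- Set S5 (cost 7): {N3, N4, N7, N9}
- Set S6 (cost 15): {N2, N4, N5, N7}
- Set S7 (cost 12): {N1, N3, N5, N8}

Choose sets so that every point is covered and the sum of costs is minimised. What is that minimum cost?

39

S3, S6, S7 together cover every point (S3 ∪ S6 ∪ S7 = {N1, N2, N3, N4, N5, N6, N7, N8, N9}); total cost 12 + 15 + 12 = 39.
The greedy pick S5, S7, S2, S3 costs 40; no covering selection beats 39.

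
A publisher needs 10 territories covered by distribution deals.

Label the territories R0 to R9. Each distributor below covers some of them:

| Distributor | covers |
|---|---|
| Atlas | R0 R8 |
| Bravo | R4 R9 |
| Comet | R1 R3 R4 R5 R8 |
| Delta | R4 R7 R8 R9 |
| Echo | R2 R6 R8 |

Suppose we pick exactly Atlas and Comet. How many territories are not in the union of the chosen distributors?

Union of Atlas, Comet = {R0, R1, R3, R4, R5, R8}.
Not covered: R2, R6, R7, R9 — 4 territories.

4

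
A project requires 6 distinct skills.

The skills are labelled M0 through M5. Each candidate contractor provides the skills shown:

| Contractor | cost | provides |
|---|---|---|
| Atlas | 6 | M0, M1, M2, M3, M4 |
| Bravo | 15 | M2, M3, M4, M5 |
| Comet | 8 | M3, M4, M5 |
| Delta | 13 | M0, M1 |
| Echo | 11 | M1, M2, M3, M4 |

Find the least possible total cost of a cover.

14

Atlas, Comet together cover every skill (Atlas ∪ Comet = {M0, M1, M2, M3, M4, M5}); total cost 6 + 8 = 14.
No covering selection has total cost below 14.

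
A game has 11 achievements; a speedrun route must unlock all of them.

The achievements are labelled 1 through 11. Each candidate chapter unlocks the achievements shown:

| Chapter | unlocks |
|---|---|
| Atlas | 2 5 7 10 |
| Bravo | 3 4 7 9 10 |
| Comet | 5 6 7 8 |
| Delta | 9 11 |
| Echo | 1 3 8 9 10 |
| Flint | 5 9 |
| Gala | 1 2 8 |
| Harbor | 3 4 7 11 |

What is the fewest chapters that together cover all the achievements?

4

Take {Atlas, Comet, Echo, Harbor}. Their union is {1, 2, 3, 4, 5, 6, 7, 8, 9, 10, 11}, which is all 11 achievements.
No 3 of the 8 chapters cover everything (all 56 combinations miss at least one achievement), so 4 is optimal.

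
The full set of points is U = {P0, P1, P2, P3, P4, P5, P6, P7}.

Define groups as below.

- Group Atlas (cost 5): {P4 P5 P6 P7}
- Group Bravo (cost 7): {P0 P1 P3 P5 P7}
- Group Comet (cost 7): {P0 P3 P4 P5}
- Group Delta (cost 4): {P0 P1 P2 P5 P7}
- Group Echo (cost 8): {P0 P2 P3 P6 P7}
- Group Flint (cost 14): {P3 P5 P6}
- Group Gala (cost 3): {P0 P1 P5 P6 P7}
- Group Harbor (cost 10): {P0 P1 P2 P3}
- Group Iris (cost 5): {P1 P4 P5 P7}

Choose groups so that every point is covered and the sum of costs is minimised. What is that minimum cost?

Echo, Iris together cover every point (Echo ∪ Iris = {P0, P1, P2, P3, P4, P5, P6, P7}); total cost 8 + 5 = 13.
The greedy pick Gala, Comet, Delta costs 14; no covering selection beats 13.

13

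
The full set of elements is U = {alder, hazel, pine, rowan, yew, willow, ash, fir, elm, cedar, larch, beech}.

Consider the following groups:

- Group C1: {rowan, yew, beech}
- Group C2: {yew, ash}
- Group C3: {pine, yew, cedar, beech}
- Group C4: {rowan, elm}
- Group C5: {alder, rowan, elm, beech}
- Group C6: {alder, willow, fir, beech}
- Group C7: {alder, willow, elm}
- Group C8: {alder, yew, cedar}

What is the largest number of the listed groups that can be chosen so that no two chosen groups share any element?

C2, C4, C6 are pairwise disjoint (C2={yew,ash}; C4={rowan,elm}; C6={alder,willow,fir,beech}).
Every remaining group overlaps one of these, and no 4 of the listed groups are pairwise disjoint, so 3 is the maximum.

3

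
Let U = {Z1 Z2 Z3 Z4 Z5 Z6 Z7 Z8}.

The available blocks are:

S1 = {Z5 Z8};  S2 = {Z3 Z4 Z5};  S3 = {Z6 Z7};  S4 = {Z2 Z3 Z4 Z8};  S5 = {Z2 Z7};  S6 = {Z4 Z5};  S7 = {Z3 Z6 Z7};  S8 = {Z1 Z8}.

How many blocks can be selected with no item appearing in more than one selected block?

S5, S6, S8 are pairwise disjoint (S5={Z2,Z7}; S6={Z4,Z5}; S8={Z1,Z8}).
Every remaining block overlaps one of these, and no 4 of the listed blocks are pairwise disjoint, so 3 is the maximum.

3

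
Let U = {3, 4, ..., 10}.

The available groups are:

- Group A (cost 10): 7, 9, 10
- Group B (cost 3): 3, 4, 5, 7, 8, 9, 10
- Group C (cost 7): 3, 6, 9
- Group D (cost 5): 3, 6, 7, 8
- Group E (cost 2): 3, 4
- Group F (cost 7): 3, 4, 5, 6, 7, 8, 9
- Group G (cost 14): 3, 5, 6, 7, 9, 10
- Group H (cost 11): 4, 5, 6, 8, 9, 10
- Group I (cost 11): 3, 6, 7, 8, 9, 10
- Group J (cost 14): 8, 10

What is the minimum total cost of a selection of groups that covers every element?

8

B, D together cover every element (B ∪ D = {3, 4, 5, 6, 7, 8, 9, 10}); total cost 3 + 5 = 8.
No covering selection has total cost below 8.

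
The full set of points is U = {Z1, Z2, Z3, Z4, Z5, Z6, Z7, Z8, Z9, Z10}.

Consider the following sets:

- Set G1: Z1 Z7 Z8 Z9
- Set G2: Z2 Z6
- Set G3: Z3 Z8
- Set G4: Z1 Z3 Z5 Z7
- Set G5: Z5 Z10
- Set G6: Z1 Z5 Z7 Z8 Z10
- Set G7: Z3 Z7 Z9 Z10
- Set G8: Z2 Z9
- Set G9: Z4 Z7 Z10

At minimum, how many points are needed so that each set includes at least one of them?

4

The 4 points {Z2, Z7, Z8, Z10} hit every set.
No choice of 3 points meets every set, so 4 is the minimum.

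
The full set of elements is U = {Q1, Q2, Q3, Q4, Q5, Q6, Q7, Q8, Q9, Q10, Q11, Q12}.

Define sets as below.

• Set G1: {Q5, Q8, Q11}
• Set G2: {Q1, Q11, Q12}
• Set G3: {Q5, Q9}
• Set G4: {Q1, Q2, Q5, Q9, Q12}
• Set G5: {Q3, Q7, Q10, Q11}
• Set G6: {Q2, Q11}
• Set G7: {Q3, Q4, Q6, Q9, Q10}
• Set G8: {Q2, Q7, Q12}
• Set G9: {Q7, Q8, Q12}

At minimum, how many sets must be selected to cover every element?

4

G1 and G4 and G7 and G9 together: G1 ∪ G4 ∪ G7 ∪ G9 = {Q1, Q2, Q3, Q4, Q5, Q6, Q7, Q8, Q9, Q10, Q11, Q12} — every element is covered.
No 3 of the 9 sets cover everything (all 84 combinations miss at least one element), so 4 is optimal.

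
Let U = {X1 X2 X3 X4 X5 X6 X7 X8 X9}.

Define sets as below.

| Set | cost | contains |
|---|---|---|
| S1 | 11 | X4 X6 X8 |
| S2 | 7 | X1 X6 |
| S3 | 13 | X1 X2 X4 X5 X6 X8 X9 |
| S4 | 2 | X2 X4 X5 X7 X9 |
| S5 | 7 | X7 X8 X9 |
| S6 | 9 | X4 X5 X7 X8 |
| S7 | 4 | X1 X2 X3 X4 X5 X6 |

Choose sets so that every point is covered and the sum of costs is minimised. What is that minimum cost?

11

S5, S7 together cover every point (S5 ∪ S7 = {X1, X2, X3, X4, X5, X6, X7, X8, X9}); total cost 7 + 4 = 11.
The greedy pick S4, S7, S5 costs 13; no covering selection beats 11.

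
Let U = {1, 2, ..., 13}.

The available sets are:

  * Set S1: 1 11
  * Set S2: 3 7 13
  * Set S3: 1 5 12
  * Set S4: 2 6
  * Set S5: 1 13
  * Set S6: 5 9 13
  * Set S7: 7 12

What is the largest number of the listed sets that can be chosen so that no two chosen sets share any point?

4

S1, S4, S6, S7 are pairwise disjoint (S1={1,11}; S4={2,6}; S6={5,9,13}; S7={7,12}).
Every remaining set overlaps one of these, and no 5 of the listed sets are pairwise disjoint, so 4 is the maximum.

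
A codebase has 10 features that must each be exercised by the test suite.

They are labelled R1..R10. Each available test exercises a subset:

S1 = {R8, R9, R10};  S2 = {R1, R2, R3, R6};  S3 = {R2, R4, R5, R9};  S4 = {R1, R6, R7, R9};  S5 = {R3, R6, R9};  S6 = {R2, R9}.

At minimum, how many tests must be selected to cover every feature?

4

Take {S1, S2, S3, S4}. Their union is {R1, R2, R3, R4, R5, R6, R7, R8, R9, R10}, which is all 10 features.
No 3 of the 6 tests cover everything (all 20 combinations miss at least one feature), so 4 is optimal.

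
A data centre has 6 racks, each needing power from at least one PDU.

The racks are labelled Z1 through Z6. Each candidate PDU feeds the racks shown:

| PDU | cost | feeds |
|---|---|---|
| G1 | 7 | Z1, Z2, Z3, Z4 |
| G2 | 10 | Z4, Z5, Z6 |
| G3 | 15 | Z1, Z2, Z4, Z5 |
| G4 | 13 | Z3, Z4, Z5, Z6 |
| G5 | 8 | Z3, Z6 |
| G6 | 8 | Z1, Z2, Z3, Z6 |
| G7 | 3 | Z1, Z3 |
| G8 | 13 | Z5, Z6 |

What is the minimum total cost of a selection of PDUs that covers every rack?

17

G1, G2 together cover every rack (G1 ∪ G2 = {Z1, Z2, Z3, Z4, Z5, Z6}); total cost 7 + 10 = 17.
The greedy pick G7, G2, G1 costs 20; no covering selection beats 17.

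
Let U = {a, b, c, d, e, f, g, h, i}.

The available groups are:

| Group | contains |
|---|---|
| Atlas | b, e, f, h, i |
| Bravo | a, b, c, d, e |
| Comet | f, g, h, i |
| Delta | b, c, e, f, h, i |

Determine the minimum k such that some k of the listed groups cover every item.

Bravo and Comet together: Bravo ∪ Comet = {a, b, c, d, e, f, g, h, i} — every item is covered.
No single group has all 9 items (the largest, Delta, has 6), so 2 is optimal.

2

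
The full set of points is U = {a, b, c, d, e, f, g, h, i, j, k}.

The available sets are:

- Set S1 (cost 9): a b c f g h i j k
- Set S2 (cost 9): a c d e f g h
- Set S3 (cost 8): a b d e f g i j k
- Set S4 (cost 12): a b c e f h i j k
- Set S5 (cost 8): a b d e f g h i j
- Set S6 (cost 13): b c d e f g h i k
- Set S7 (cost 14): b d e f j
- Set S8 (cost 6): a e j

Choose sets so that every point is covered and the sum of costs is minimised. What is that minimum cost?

S1, S5 together cover every point (S1 ∪ S5 = {a, b, c, d, e, f, g, h, i, j, k}); total cost 9 + 8 = 17.
No covering selection has total cost below 17.

17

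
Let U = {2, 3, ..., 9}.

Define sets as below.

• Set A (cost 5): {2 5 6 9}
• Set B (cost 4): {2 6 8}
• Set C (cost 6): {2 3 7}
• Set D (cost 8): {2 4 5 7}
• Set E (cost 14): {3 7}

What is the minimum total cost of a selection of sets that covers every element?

A, B, C, D together cover every element (A ∪ B ∪ C ∪ D = {2, 3, 4, 5, 6, 7, 8, 9}); total cost 5 + 4 + 6 + 8 = 23.
No covering selection has total cost below 23.

23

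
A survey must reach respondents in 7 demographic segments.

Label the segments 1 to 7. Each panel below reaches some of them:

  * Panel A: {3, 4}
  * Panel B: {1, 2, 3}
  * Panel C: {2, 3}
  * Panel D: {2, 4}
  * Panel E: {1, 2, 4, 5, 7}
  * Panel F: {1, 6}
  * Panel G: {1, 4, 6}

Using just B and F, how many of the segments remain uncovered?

3

Union of B, F = {1, 2, 3, 6}.
Not covered: 4, 5, 7 — 3 segments.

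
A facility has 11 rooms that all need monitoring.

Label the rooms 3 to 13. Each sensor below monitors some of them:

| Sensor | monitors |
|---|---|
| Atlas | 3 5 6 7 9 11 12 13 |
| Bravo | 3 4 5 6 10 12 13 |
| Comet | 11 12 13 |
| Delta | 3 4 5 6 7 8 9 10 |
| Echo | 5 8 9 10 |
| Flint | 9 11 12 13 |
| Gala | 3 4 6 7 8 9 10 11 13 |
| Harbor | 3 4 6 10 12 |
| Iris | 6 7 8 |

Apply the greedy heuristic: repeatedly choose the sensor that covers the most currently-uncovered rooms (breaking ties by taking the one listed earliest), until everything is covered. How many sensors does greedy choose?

2

Greedy: pick Gala (covers 9 new) → pick Atlas (covers 2 new). Total picks: 2.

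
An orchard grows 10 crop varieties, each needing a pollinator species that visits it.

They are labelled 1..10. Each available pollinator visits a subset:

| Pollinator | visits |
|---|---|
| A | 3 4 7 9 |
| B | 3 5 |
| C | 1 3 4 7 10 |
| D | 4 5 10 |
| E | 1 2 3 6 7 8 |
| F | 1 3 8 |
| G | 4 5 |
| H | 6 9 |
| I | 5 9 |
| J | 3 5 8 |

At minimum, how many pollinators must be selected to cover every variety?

3

Take {A, D, E}. Their union is {1, 2, 3, 4, 5, 6, 7, 8, 9, 10}, which is all 10 varieties.
Only E contains 2, so E is forced; the remaining 4 varieties need at least 2 more pollinators (each remaining pollinator adds at most 3) — so at least 3 pollinators are needed, and 3 is optimal.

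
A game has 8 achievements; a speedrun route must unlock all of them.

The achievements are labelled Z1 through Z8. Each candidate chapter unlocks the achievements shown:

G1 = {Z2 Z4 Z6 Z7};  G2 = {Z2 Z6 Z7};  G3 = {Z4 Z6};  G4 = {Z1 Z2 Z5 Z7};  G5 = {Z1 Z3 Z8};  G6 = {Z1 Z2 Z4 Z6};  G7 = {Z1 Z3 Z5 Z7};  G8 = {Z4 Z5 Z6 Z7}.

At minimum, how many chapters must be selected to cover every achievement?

Take {G4, G5, G6}. Their union is {Z1, Z2, Z3, Z4, Z5, Z6, Z7, Z8}, which is all 8 achievements.
Only G5 contains Z8, so G5 is forced; the remaining 5 achievements need at least 2 more chapters (each remaining chapter adds at most 4) — so at least 3 chapters are needed, and 3 is optimal.

3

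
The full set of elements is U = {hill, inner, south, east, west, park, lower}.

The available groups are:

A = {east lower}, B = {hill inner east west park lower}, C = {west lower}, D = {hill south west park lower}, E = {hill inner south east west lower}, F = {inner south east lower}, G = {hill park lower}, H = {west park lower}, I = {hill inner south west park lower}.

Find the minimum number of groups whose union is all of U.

D and E cover everything between them: the union {hill, inner, south, east, west, park, lower} is all of U.
No single group has all 7 elements (the largest, B, has 6), so 2 is optimal.

2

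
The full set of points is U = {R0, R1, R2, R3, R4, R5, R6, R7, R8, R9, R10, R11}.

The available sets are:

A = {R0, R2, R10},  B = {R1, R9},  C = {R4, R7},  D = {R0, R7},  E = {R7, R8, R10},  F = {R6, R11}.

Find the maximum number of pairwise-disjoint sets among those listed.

A, B, C, F are pairwise disjoint (A={R0,R2,R10}; B={R1,R9}; C={R4,R7}; F={R6,R11}).
Every remaining set overlaps one of these, and no 5 of the listed sets are pairwise disjoint, so 4 is the maximum.

4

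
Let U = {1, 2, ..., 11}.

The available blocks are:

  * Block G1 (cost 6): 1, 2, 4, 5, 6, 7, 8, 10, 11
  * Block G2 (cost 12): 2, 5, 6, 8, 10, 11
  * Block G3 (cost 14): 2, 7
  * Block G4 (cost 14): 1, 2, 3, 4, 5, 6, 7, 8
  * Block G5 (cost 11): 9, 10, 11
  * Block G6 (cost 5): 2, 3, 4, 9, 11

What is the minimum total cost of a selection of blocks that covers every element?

G1, G6 together cover every element (G1 ∪ G6 = {1, 2, 3, 4, 5, 6, 7, 8, 9, 10, 11}); total cost 6 + 5 = 11.
No covering selection has total cost below 11.

11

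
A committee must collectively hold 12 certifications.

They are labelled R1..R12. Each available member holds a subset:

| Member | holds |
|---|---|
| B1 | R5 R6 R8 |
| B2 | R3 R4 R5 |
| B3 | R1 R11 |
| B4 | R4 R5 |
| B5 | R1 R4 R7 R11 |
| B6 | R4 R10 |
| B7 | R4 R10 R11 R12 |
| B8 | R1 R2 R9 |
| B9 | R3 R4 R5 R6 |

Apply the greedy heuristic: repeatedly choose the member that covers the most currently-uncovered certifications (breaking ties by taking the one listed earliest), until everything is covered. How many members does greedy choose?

Greedy: pick B5 (covers 4 new) → pick B1 (covers 3 new) → pick B7 (covers 2 new) → pick B8 (covers 2 new) → pick B2 (covers 1 new). Total picks: 5.

5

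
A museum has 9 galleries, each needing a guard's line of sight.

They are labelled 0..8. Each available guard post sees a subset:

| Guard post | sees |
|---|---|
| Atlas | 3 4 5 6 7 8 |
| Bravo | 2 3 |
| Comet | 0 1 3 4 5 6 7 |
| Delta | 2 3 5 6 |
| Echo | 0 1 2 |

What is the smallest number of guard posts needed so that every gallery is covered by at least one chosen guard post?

2

Atlas and Echo together: Atlas ∪ Echo = {0, 1, 2, 3, 4, 5, 6, 7, 8} — every gallery is covered.
No single guard post has all 9 galleries (the largest, Comet, has 7), so 2 is optimal.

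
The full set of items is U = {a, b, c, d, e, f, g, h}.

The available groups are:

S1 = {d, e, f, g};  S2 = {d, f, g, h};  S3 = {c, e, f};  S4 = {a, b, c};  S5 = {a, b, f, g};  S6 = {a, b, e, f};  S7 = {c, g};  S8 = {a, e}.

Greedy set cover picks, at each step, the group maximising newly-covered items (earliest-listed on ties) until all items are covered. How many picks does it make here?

3

Greedy: pick S1 (covers 4 new) → pick S4 (covers 3 new) → pick S2 (covers 1 new). Total picks: 3.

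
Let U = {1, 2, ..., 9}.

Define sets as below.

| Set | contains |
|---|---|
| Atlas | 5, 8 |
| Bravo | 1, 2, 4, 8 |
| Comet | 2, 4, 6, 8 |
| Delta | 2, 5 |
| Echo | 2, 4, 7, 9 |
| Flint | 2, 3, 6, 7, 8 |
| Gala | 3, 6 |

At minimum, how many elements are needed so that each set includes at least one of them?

3

H = {2, 3, 5} meets every set (each contains at least one member of H), and |H| = 3.
The sets Atlas, Echo, Gala are pairwise disjoint, so any hitting set needs a separate element for each — at least 3. Hence 3 is optimal.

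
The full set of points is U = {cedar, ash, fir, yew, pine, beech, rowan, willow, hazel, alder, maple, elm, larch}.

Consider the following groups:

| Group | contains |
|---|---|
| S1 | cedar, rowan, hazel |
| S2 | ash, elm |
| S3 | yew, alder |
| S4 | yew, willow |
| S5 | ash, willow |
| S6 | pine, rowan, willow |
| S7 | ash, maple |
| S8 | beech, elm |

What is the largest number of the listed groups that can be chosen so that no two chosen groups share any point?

S1, S4, S7, S8 are pairwise disjoint (S1={cedar,rowan,hazel}; S4={yew,willow}; S7={ash,maple}; S8={beech,elm}).
Every remaining group overlaps one of these, and no 5 of the listed groups are pairwise disjoint, so 4 is the maximum.

4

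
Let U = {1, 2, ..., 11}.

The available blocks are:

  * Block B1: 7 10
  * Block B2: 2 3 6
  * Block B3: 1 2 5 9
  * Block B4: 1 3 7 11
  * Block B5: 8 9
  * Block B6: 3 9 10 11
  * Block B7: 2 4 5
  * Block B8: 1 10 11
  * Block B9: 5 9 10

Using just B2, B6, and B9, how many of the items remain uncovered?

Union of B2, B6, B9 = {2, 3, 5, 6, 9, 10, 11}.
Not covered: 1, 4, 7, 8 — 4 items.

4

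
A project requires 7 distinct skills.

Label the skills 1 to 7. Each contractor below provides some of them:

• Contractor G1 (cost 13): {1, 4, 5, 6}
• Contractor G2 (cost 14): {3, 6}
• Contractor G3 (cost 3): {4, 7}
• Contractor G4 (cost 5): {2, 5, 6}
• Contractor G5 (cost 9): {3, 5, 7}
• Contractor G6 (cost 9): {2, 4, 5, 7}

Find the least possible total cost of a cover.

27

G1, G4, G5 together cover every skill (G1 ∪ G4 ∪ G5 = {1, 2, 3, 4, 5, 6, 7}); total cost 13 + 5 + 9 = 27.
The greedy pick G3, G4, G5, G1 costs 30; no covering selection beats 27.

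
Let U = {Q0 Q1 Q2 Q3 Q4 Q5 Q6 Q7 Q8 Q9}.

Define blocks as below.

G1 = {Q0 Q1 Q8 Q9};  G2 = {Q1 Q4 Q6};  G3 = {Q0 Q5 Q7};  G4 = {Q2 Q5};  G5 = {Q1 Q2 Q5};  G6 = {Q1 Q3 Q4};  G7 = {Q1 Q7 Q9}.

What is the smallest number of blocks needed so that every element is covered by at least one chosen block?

5

G1 and G2 and G3 and G5 and G6 together: G1 ∪ G2 ∪ G3 ∪ G5 ∪ G6 = {Q0, Q1, Q2, Q3, Q4, Q5, Q6, Q7, Q8, Q9} — every element is covered.
No 4 of the 7 blocks cover everything (all 35 combinations miss at least one element), so 5 is optimal.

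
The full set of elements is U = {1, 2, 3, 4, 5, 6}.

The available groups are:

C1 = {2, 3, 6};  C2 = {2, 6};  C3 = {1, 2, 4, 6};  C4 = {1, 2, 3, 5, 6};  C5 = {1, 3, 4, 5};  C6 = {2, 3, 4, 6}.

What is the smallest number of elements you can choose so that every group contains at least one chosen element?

The 2 elements {4, 6} hit every group.
The groups C2, C5 are pairwise disjoint, so any hitting set needs a separate element for each — at least 2. Hence 2 is optimal.

2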